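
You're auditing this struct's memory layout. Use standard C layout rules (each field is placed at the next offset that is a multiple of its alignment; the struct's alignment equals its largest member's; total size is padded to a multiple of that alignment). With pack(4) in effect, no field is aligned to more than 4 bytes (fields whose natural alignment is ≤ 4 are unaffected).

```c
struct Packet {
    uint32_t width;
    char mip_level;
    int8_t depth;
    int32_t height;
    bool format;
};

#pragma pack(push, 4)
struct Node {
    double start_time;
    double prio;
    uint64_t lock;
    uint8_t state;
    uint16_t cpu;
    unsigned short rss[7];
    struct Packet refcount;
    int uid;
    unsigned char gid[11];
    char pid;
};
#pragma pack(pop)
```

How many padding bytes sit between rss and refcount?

2

Packet: 0..4  width  (4B, 4-aligned); 4..5  mip_level  (1B, 1-aligned); 5..6  depth  (1B, 1-aligned); 6..8  -- padding (2B); 8..12  height  (4B, 4-aligned); 12..13  format  (1B, 1-aligned); 13..16  -- tail padding (3B); sizeof = 16, alignof = 4
0..8  start_time  (8B, 4-aligned)
8..16  prio  (8B, 4-aligned)
16..24  lock  (8B, 4-aligned)
24..25  state  (1B, 1-aligned)
25..26  -- padding (1B)
26..28  cpu  (2B, 2-aligned)
28..42  rss  (14B, 2-aligned)
42..44  -- padding (2B)
44..60  refcount  (16B, 4-aligned)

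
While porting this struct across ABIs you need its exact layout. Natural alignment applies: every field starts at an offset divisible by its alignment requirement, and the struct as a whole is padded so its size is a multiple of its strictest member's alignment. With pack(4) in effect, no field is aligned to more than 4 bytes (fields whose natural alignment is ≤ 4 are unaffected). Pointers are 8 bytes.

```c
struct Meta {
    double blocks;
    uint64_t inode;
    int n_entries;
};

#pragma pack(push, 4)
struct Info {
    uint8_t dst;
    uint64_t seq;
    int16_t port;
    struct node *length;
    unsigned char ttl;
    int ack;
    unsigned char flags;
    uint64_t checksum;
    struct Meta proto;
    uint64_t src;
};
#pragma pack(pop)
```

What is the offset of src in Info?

Meta: 0..8  blocks  (8B, 8-aligned); 8..16  inode  (8B, 8-aligned); 16..20  n_entries  (4B, 4-aligned); 20..24  -- tail padding (4B); sizeof = 24, alignof = 8
0..1  dst  (1B, 1-aligned)
1..4  -- padding (3B)
4..12  seq  (8B, 4-aligned)
12..14  port  (2B, 2-aligned)
14..16  -- padding (2B)
16..24  length  (8B, 4-aligned)
24..25  ttl  (1B, 1-aligned)
25..28  -- padding (3B)
28..32  ack  (4B, 4-aligned)
32..33  flags  (1B, 1-aligned)
33..36  -- padding (3B)
36..44  checksum  (8B, 4-aligned)
44..68  proto  (24B, 4-aligned)
68..76  src  (8B, 4-aligned)

68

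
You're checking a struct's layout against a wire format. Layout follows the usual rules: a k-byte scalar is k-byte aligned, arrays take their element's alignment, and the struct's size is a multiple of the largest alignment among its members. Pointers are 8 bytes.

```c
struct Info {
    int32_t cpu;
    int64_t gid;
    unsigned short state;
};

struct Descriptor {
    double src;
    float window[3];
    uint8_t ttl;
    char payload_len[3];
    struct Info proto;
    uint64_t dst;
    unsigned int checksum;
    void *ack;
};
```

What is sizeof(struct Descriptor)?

Info: cpu at 0 (size 4, align 4) → ends 4; pad 4 to align 8 for gid; gid at 8 (size 8, align 8) → ends 16; state at 16 (size 2, align 2) → ends 18; tail pad 6 to reach multiple of 8; total 24 bytes, alignment 8
src at 0 (size 8, align 8) → ends 8
window at 8 (size 12, align 4) → ends 20
ttl at 20 (size 1, align 1) → ends 21
payload_len at 21 (size 3, align 1) → ends 24
proto at 24 (size 24, align 8) → ends 48
dst at 48 (size 8, align 8) → ends 56
checksum at 56 (size 4, align 4) → ends 60
pad 4 to align 8 for ack
ack at 64 (size 8, align 8) → ends 72
total 72 bytes, alignment 8

72 bytes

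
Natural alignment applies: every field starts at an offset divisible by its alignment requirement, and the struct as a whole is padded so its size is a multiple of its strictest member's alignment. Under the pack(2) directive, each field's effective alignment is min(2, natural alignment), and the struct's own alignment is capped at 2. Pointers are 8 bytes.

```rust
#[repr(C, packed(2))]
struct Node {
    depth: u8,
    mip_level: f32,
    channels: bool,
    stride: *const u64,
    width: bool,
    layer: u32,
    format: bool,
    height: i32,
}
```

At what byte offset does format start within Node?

depth at 0 (size 1, align 1) → ends 1
pad 1 to align 2 for mip_level
mip_level at 2 (size 4, align 2) → ends 6
channels at 6 (size 1, align 1) → ends 7
pad 1 to align 2 for stride
stride at 8 (size 8, align 2) → ends 16
width at 16 (size 1, align 1) → ends 17
pad 1 to align 2 for layer
layer at 18 (size 4, align 2) → ends 22
format at 22 (size 1, align 1) → ends 23

22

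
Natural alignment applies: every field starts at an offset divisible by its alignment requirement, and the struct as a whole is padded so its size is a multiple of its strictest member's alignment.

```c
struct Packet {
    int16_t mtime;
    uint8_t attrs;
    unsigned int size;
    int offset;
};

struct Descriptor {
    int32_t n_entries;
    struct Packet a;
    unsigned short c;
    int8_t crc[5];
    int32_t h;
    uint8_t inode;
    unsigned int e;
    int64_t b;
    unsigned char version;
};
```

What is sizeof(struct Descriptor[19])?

Packet: mtime at 0 (size 2, align 2) → ends 2; attrs at 2 (size 1, align 1) → ends 3; pad 1 to align 4 for size; size at 4 (size 4, align 4) → ends 8; offset at 8 (size 4, align 4) → ends 12; total 12 bytes, alignment 4
n_entries at 0 (size 4, align 4) → ends 4
a at 4 (size 12, align 4) → ends 16
c at 16 (size 2, align 2) → ends 18
crc at 18 (size 5, align 1) → ends 23
pad 1 to align 4 for h
h at 24 (size 4, align 4) → ends 28
inode at 28 (size 1, align 1) → ends 29
pad 3 to align 4 for e
e at 32 (size 4, align 4) → ends 36
pad 4 to align 8 for b
b at 40 (size 8, align 8) → ends 48
version at 48 (size 1, align 1) → ends 49
tail pad 7 to reach multiple of 8
total 56 bytes, alignment 8
array of 19: 19 × 56 = 1064

1064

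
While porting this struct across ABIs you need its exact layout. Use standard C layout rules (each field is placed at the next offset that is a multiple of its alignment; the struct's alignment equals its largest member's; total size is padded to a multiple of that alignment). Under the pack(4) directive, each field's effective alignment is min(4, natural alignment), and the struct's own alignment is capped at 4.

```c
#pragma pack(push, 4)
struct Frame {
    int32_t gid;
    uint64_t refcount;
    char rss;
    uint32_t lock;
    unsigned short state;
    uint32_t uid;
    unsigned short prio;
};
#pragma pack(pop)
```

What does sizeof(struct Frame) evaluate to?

gid at 0 (size 4, align 4) → ends 4
refcount at 4 (size 8, align 4) → ends 12
rss at 12 (size 1, align 1) → ends 13
pad 3 to align 4 for lock
lock at 16 (size 4, align 4) → ends 20
state at 20 (size 2, align 2) → ends 22
pad 2 to align 4 for uid
uid at 24 (size 4, align 4) → ends 28
prio at 28 (size 2, align 2) → ends 30
tail pad 2 to reach multiple of 4
total 32 bytes, alignment 4

32 bytes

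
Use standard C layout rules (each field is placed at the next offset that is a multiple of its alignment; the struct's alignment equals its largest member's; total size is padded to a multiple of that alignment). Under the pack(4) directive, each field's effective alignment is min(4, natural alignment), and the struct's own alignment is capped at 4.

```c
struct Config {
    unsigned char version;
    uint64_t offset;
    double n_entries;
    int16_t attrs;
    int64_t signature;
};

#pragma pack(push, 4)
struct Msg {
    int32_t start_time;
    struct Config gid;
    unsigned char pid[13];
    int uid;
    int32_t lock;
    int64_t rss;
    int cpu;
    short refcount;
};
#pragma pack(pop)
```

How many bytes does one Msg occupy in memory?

84

Config: @0: version [1B, align 1] → 1; +7 pad (align 8); @8: offset [8B, align 8] → 16; @16: n_entries [8B, align 8] → 24; @24: attrs [2B, align 2] → 26; +6 pad (align 8); @32: signature [8B, align 8] → 40; size 40, align 8
@0: start_time [4B, align 4] → 4
@4: gid [40B, align 4] → 44
@44: pid [13B, align 1] → 57
+3 pad (align 4)
@60: uid [4B, align 4] → 64
@64: lock [4B, align 4] → 68
@68: rss [8B, align 4] → 76
@76: cpu [4B, align 4] → 80
@80: refcount [2B, align 2] → 82
+2 tail pad (align 4)
size 84, align 4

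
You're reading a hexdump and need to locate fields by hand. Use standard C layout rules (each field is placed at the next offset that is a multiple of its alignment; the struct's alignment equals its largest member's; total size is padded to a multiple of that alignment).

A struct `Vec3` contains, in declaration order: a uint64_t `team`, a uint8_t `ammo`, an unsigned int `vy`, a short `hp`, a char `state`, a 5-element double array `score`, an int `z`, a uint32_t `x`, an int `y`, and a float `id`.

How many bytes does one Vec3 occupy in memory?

80

0..8  team  (8B, 8-aligned)
8..9  ammo  (1B, 1-aligned)
9..12  -- padding (3B)
12..16  vy  (4B, 4-aligned)
16..18  hp  (2B, 2-aligned)
18..19  state  (1B, 1-aligned)
19..24  -- padding (5B)
24..64  score  (40B, 8-aligned)
64..68  z  (4B, 4-aligned)
68..72  x  (4B, 4-aligned)
72..76  y  (4B, 4-aligned)
76..80  id  (4B, 4-aligned)
sizeof = 80, alignof = 8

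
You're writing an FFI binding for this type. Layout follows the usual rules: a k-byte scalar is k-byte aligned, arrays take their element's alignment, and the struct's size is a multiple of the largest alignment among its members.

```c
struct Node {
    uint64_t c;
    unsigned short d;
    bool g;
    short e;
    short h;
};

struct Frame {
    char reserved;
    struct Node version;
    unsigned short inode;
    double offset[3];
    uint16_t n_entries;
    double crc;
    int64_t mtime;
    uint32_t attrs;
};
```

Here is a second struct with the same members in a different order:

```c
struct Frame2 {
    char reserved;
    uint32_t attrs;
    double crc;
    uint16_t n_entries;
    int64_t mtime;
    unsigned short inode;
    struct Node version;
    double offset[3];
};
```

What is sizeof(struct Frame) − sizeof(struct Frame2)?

Node: @0: c [8B, align 8] → 8; @8: d [2B, align 2] → 10; @10: g [1B, align 1] → 11; +1 pad (align 2); @12: e [2B, align 2] → 14; @14: h [2B, align 2] → 16; size 16, align 8
@0: reserved [1B, align 1] → 1
+7 pad (align 8)
@8: version [16B, align 8] → 24
@24: inode [2B, align 2] → 26
+6 pad (align 8)
@32: offset [24B, align 8] → 56
@56: n_entries [2B, align 2] → 58
+6 pad (align 8)
@64: crc [8B, align 8] → 72
@72: mtime [8B, align 8] → 80
@80: attrs [4B, align 4] → 84
+4 tail pad (align 8)
size 88, align 8
— Frame2 —
@0: reserved [1B, align 1] → 1
+3 pad (align 4)
@4: attrs [4B, align 4] → 8
@8: crc [8B, align 8] → 16
@16: n_entries [2B, align 2] → 18
+6 pad (align 8)
@24: mtime [8B, align 8] → 32
@32: inode [2B, align 2] → 34
+6 pad (align 8)
@40: version [16B, align 8] → 56
@56: offset [24B, align 8] → 80
size 80, align 8
88 − 80 = 8

8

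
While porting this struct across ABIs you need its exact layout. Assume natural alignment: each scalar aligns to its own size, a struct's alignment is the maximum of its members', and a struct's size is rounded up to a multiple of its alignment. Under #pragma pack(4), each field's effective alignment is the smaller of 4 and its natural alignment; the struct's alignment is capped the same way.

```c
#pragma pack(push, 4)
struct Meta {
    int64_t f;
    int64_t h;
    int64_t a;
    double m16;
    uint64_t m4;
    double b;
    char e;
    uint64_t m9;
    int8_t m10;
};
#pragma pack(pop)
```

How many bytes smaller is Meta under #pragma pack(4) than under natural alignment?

natural layout:
  f at 0 (size 8, align 8) → ends 8
  h at 8 (size 8, align 8) → ends 16
  a at 16 (size 8, align 8) → ends 24
  m16 at 24 (size 8, align 8) → ends 32
  m4 at 32 (size 8, align 8) → ends 40
  b at 40 (size 8, align 8) → ends 48
  e at 48 (size 1, align 1) → ends 49
  pad 7 to align 8 for m9
  m9 at 56 (size 8, align 8) → ends 64
  m10 at 64 (size 1, align 1) → ends 65
  tail pad 7 to reach multiple of 8
  total 72 bytes, alignment 8
packed(4) layout:
  f at 0 (size 8, align 4) → ends 8
  h at 8 (size 8, align 4) → ends 16
  a at 16 (size 8, align 4) → ends 24
  m16 at 24 (size 8, align 4) → ends 32
  m4 at 32 (size 8, align 4) → ends 40
  b at 40 (size 8, align 4) → ends 48
  e at 48 (size 1, align 1) → ends 49
  pad 3 to align 4 for m9
  m9 at 52 (size 8, align 4) → ends 60
  m10 at 60 (size 1, align 1) → ends 61
  tail pad 3 to reach multiple of 4
  total 64 bytes, alignment 4
72 − 64 = 8

8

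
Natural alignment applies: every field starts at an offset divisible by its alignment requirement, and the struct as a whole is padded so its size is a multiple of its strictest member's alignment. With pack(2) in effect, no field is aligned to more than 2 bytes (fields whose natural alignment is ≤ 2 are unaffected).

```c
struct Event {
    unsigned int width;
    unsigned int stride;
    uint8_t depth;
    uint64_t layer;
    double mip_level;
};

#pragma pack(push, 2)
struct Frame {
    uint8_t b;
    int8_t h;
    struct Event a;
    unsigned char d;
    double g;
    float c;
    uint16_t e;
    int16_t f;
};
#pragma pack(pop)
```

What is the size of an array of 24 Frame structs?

Event: @0: width [4B, align 4] → 4; @4: stride [4B, align 4] → 8; @8: depth [1B, align 1] → 9; +7 pad (align 8); @16: layer [8B, align 8] → 24; @24: mip_level [8B, align 8] → 32; size 32, align 8
@0: b [1B, align 1] → 1
@1: h [1B, align 1] → 2
@2: a [32B, align 2] → 34
@34: d [1B, align 1] → 35
+1 pad (align 2)
@36: g [8B, align 2] → 44
@44: c [4B, align 2] → 48
@48: e [2B, align 2] → 50
@50: f [2B, align 2] → 52
size 52, align 2
array of 24: 24 × 52 = 1248

1248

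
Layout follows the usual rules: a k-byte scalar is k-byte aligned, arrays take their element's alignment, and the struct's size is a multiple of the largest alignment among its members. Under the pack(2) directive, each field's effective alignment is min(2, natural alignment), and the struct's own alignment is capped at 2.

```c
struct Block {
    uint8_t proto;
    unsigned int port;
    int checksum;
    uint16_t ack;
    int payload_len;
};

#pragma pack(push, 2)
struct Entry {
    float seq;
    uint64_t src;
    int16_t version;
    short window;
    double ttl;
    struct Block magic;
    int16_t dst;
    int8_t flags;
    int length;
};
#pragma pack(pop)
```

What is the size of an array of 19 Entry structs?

988

Block: @0: proto [1B, align 1] → 1; +3 pad (align 4); @4: port [4B, align 4] → 8; @8: checksum [4B, align 4] → 12; @12: ack [2B, align 2] → 14; +2 pad (align 4); @16: payload_len [4B, align 4] → 20; size 20, align 4
@0: seq [4B, align 2] → 4
@4: src [8B, align 2] → 12
@12: version [2B, align 2] → 14
@14: window [2B, align 2] → 16
@16: ttl [8B, align 2] → 24
@24: magic [20B, align 2] → 44
@44: dst [2B, align 2] → 46
@46: flags [1B, align 1] → 47
+1 pad (align 2)
@48: length [4B, align 2] → 52
size 52, align 2
array of 19: 19 × 52 = 988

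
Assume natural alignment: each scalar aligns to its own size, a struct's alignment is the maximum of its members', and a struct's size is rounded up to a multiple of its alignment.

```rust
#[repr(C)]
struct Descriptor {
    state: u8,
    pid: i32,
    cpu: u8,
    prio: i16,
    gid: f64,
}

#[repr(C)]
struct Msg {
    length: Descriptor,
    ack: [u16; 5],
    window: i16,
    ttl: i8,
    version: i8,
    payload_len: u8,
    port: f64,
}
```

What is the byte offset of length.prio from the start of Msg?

10

Descriptor: @0: state [1B, align 1] → 1; +3 pad (align 4); @4: pid [4B, align 4] → 8; @8: cpu [1B, align 1] → 9; +1 pad (align 2); @10: prio [2B, align 2] → 12; +4 pad (align 8); @16: gid [8B, align 8] → 24; size 24, align 8
@0: length [24B, align 8] → 24
within Descriptor: prio at 10
0 + 10 = 10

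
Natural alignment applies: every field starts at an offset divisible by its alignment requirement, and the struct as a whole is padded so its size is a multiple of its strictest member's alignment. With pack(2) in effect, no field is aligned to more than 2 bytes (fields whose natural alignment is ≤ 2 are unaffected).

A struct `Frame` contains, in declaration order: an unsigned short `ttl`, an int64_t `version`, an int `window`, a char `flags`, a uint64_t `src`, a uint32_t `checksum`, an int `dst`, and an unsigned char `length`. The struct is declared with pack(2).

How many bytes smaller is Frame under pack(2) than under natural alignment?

natural layout:
  @0: ttl [2B, align 2] → 2
  +6 pad (align 8)
  @8: version [8B, align 8] → 16
  @16: window [4B, align 4] → 20
  @20: flags [1B, align 1] → 21
  +3 pad (align 8)
  @24: src [8B, align 8] → 32
  @32: checksum [4B, align 4] → 36
  @36: dst [4B, align 4] → 40
  @40: length [1B, align 1] → 41
  +7 tail pad (align 8)
  size 48, align 8
packed(2) layout:
  @0: ttl [2B, align 2] → 2
  @2: version [8B, align 2] → 10
  @10: window [4B, align 2] → 14
  @14: flags [1B, align 1] → 15
  +1 pad (align 2)
  @16: src [8B, align 2] → 24
  @24: checksum [4B, align 2] → 28
  @28: dst [4B, align 2] → 32
  @32: length [1B, align 1] → 33
  +1 tail pad (align 2)
  size 34, align 2
48 − 34 = 14

14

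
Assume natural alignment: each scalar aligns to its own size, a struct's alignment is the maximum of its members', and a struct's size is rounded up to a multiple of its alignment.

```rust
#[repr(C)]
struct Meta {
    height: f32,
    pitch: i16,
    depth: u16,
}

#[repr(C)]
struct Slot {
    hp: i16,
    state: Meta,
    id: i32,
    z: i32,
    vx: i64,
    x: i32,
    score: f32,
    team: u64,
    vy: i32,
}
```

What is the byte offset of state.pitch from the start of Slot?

Meta: 0..4  height  (4B, 4-aligned); 4..6  pitch  (2B, 2-aligned); 6..8  depth  (2B, 2-aligned); sizeof = 8, alignof = 4
0..2  hp  (2B, 2-aligned)
2..4  -- padding (2B)
4..12  state  (8B, 4-aligned)
within Meta: pitch at 4
4 + 4 = 8

8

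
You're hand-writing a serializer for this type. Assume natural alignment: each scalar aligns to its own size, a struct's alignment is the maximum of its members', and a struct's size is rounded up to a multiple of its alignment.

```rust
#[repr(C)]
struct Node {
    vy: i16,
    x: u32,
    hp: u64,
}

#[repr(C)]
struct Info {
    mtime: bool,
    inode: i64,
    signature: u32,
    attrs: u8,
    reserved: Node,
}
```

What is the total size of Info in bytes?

40 bytes

Node: @0: vy [2B, align 2] → 2; +2 pad (align 4); @4: x [4B, align 4] → 8; @8: hp [8B, align 8] → 16; size 16, align 8
@0: mtime [1B, align 1] → 1
+7 pad (align 8)
@8: inode [8B, align 8] → 16
@16: signature [4B, align 4] → 20
@20: attrs [1B, align 1] → 21
+3 pad (align 8)
@24: reserved [16B, align 8] → 40
size 40, align 8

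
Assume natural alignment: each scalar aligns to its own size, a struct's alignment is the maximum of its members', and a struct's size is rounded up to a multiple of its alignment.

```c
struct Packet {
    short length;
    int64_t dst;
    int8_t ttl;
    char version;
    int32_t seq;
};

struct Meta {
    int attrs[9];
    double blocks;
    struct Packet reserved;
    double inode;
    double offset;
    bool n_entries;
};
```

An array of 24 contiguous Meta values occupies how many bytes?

Packet: @0: length [2B, align 2] → 2; +6 pad (align 8); @8: dst [8B, align 8] → 16; @16: ttl [1B, align 1] → 17; @17: version [1B, align 1] → 18; +2 pad (align 4); @20: seq [4B, align 4] → 24; size 24, align 8
@0: attrs [36B, align 4] → 36
+4 pad (align 8)
@40: blocks [8B, align 8] → 48
@48: reserved [24B, align 8] → 72
@72: inode [8B, align 8] → 80
@80: offset [8B, align 8] → 88
@88: n_entries [1B, align 1] → 89
+7 tail pad (align 8)
size 96, align 8
array of 24: 24 × 96 = 2304

2304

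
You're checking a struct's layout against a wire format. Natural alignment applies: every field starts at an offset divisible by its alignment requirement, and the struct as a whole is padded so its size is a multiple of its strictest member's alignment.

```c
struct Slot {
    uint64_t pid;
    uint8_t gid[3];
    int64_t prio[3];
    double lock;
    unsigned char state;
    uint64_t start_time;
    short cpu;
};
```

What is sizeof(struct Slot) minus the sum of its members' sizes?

18

pid at 0 (size 8, align 8) → ends 8
gid at 8 (size 3, align 1) → ends 11
pad 5 to align 8 for prio
prio at 16 (size 24, align 8) → ends 40
lock at 40 (size 8, align 8) → ends 48
state at 48 (size 1, align 1) → ends 49
pad 7 to align 8 for start_time
start_time at 56 (size 8, align 8) → ends 64
cpu at 64 (size 2, align 2) → ends 66
tail pad 6 to reach multiple of 8
total 72 bytes, alignment 8
data bytes 54, size 72 → padding 18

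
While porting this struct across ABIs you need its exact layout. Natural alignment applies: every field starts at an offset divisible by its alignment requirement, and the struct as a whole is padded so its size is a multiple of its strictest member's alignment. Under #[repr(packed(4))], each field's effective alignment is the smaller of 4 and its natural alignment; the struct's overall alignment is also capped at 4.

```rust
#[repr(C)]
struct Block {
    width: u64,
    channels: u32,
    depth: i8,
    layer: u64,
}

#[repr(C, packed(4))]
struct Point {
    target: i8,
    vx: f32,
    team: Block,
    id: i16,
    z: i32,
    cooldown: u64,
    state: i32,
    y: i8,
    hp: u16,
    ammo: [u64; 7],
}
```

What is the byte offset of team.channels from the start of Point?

16

Block: width at 0 (size 8, align 8) → ends 8; channels at 8 (size 4, align 4) → ends 12; depth at 12 (size 1, align 1) → ends 13; pad 3 to align 8 for layer; layer at 16 (size 8, align 8) → ends 24; total 24 bytes, alignment 8
target at 0 (size 1, align 1) → ends 1
pad 3 to align 4 for vx
vx at 4 (size 4, align 4) → ends 8
team at 8 (size 24, align 4) → ends 32
within Block: channels at 8
8 + 8 = 16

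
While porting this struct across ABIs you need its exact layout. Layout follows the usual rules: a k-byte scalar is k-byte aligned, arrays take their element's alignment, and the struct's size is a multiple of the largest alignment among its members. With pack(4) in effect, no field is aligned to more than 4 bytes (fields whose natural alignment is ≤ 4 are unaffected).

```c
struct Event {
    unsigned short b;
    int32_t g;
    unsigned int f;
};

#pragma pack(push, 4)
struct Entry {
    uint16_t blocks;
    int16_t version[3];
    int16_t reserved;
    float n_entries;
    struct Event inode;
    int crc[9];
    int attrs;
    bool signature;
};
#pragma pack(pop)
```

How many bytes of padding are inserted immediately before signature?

0

Event: b at 0 (size 2, align 2) → ends 2; pad 2 to align 4 for g; g at 4 (size 4, align 4) → ends 8; f at 8 (size 4, align 4) → ends 12; total 12 bytes, alignment 4
blocks at 0 (size 2, align 2) → ends 2
version at 2 (size 6, align 2) → ends 8
reserved at 8 (size 2, align 2) → ends 10
pad 2 to align 4 for n_entries
n_entries at 12 (size 4, align 4) → ends 16
inode at 16 (size 12, align 4) → ends 28
crc at 28 (size 36, align 4) → ends 64
attrs at 64 (size 4, align 4) → ends 68
signature at 68 (size 1, align 1) → ends 69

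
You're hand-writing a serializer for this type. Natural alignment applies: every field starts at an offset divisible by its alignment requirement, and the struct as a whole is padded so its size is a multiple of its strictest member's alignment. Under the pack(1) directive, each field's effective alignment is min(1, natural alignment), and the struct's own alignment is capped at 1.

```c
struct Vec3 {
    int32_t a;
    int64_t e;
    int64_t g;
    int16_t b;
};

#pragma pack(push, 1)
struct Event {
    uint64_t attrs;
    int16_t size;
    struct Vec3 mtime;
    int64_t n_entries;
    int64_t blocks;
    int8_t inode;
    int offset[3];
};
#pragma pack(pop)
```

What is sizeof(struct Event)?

71

Vec3: 0..4  a  (4B, 4-aligned); 4..8  -- padding (4B); 8..16  e  (8B, 8-aligned); 16..24  g  (8B, 8-aligned); 24..26  b  (2B, 2-aligned); 26..32  -- tail padding (6B); sizeof = 32, alignof = 8
0..8  attrs  (8B, 1-aligned)
8..10  size  (2B, 1-aligned)
10..42  mtime  (32B, 1-aligned)
42..50  n_entries  (8B, 1-aligned)
50..58  blocks  (8B, 1-aligned)
58..59  inode  (1B, 1-aligned)
59..71  offset  (12B, 1-aligned)
sizeof = 71, alignof = 1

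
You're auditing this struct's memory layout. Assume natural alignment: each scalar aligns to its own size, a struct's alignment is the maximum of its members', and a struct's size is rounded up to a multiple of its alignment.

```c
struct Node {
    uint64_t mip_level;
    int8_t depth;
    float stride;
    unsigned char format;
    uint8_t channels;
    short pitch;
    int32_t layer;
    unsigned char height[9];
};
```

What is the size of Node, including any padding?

40 bytes

@0: mip_level [8B, align 8] → 8
@8: depth [1B, align 1] → 9
+3 pad (align 4)
@12: stride [4B, align 4] → 16
@16: format [1B, align 1] → 17
@17: channels [1B, align 1] → 18
@18: pitch [2B, align 2] → 20
@20: layer [4B, align 4] → 24
@24: height [9B, align 1] → 33
+7 tail pad (align 8)
size 40, align 8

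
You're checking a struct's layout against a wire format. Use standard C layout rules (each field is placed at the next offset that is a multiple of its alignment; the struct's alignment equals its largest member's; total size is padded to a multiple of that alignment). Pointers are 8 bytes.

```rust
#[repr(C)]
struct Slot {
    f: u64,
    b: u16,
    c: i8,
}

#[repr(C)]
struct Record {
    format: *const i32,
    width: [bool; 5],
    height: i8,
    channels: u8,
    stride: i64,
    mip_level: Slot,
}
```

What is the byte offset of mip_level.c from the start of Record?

34

Slot: f at 0 (size 8, align 8) → ends 8; b at 8 (size 2, align 2) → ends 10; c at 10 (size 1, align 1) → ends 11; tail pad 5 to reach multiple of 8; total 16 bytes, alignment 8
format at 0 (size 8, align 8) → ends 8
width at 8 (size 5, align 1) → ends 13
height at 13 (size 1, align 1) → ends 14
channels at 14 (size 1, align 1) → ends 15
pad 1 to align 8 for stride
stride at 16 (size 8, align 8) → ends 24
mip_level at 24 (size 16, align 8) → ends 40
within Slot: c at 10
24 + 10 = 34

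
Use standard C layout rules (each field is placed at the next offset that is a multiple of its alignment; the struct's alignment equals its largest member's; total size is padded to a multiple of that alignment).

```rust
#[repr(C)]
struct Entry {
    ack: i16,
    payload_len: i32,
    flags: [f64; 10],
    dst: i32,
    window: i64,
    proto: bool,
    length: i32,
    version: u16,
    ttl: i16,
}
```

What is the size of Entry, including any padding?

ack at 0 (size 2, align 2) → ends 2
pad 2 to align 4 for payload_len
payload_len at 4 (size 4, align 4) → ends 8
flags at 8 (size 80, align 8) → ends 88
dst at 88 (size 4, align 4) → ends 92
pad 4 to align 8 for window
window at 96 (size 8, align 8) → ends 104
proto at 104 (size 1, align 1) → ends 105
pad 3 to align 4 for length
length at 108 (size 4, align 4) → ends 112
version at 112 (size 2, align 2) → ends 114
ttl at 114 (size 2, align 2) → ends 116
tail pad 4 to reach multiple of 8
total 120 bytes, alignment 8

120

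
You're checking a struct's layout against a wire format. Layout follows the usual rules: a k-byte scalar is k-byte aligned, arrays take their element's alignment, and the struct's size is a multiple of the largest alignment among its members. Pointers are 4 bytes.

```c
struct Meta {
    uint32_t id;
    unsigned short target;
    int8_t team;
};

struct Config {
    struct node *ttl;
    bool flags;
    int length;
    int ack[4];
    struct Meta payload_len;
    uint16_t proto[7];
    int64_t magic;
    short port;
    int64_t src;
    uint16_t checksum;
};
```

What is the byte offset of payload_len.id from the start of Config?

Meta: id at 0 (size 4, align 4) → ends 4; target at 4 (size 2, align 2) → ends 6; team at 6 (size 1, align 1) → ends 7; tail pad 1 to reach multiple of 4; total 8 bytes, alignment 4
ttl at 0 (size 4, align 4) → ends 4
flags at 4 (size 1, align 1) → ends 5
pad 3 to align 4 for length
length at 8 (size 4, align 4) → ends 12
ack at 12 (size 16, align 4) → ends 28
payload_len at 28 (size 8, align 4) → ends 36
within Meta: id at 0
28 + 0 = 28

28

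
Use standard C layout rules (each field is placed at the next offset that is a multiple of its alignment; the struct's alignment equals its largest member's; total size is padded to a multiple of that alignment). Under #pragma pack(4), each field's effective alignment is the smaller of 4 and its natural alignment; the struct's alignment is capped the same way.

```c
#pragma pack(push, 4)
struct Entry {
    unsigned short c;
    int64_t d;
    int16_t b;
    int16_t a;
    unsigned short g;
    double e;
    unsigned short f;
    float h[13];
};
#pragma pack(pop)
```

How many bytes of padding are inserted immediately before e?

2

0..2  c  (2B, 2-aligned)
2..4  -- padding (2B)
4..12  d  (8B, 4-aligned)
12..14  b  (2B, 2-aligned)
14..16  a  (2B, 2-aligned)
16..18  g  (2B, 2-aligned)
18..20  -- padding (2B)
20..28  e  (8B, 4-aligned)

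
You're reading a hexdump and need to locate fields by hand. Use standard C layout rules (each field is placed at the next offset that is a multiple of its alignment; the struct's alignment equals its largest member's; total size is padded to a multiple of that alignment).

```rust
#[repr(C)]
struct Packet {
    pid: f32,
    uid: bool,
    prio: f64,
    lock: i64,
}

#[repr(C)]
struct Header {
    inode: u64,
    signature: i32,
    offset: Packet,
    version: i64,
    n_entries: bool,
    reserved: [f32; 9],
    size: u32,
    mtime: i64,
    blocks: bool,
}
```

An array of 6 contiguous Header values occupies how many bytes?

672

Packet: @0: pid [4B, align 4] → 4; @4: uid [1B, align 1] → 5; +3 pad (align 8); @8: prio [8B, align 8] → 16; @16: lock [8B, align 8] → 24; size 24, align 8
@0: inode [8B, align 8] → 8
@8: signature [4B, align 4] → 12
+4 pad (align 8)
@16: offset [24B, align 8] → 40
@40: version [8B, align 8] → 48
@48: n_entries [1B, align 1] → 49
+3 pad (align 4)
@52: reserved [36B, align 4] → 88
@88: size [4B, align 4] → 92
+4 pad (align 8)
@96: mtime [8B, align 8] → 104
@104: blocks [1B, align 1] → 105
+7 tail pad (align 8)
size 112, align 8
array of 6: 6 × 112 = 672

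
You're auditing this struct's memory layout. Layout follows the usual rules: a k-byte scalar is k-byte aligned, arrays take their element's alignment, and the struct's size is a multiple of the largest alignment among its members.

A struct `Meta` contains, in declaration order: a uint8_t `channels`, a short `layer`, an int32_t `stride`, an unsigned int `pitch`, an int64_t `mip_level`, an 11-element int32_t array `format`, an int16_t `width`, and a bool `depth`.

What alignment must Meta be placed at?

member alignments: channels=1, layer=2, stride=4, pitch=4, mip_level=8, format=4, width=2, depth=1
max = 8

8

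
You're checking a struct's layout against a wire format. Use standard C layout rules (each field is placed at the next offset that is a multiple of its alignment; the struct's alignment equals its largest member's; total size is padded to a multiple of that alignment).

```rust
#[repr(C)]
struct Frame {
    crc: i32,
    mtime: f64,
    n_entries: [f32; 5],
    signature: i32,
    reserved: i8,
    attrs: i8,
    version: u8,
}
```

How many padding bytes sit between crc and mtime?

@0: crc [4B, align 4] → 4
+4 pad (align 8)
@8: mtime [8B, align 8] → 16

4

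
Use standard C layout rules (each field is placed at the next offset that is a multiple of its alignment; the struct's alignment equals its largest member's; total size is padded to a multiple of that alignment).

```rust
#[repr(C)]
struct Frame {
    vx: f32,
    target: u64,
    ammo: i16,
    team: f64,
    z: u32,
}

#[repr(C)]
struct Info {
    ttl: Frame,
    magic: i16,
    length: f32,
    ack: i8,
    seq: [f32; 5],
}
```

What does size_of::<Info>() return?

72

Frame: @0: vx [4B, align 4] → 4; +4 pad (align 8); @8: target [8B, align 8] → 16; @16: ammo [2B, align 2] → 18; +6 pad (align 8); @24: team [8B, align 8] → 32; @32: z [4B, align 4] → 36; +4 tail pad (align 8); size 40, align 8
@0: ttl [40B, align 8] → 40
@40: magic [2B, align 2] → 42
+2 pad (align 4)
@44: length [4B, align 4] → 48
@48: ack [1B, align 1] → 49
+3 pad (align 4)
@52: seq [20B, align 4] → 72
size 72, align 8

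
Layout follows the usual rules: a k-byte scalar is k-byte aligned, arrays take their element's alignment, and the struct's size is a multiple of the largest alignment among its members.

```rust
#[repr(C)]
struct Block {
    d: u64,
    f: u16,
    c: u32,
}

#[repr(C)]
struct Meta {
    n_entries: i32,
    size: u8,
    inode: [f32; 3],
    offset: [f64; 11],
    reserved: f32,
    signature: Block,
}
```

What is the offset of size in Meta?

Block: 0..8  d  (8B, 8-aligned); 8..10  f  (2B, 2-aligned); 10..12  -- padding (2B); 12..16  c  (4B, 4-aligned); sizeof = 16, alignof = 8
0..4  n_entries  (4B, 4-aligned)
4..5  size  (1B, 1-aligned)

4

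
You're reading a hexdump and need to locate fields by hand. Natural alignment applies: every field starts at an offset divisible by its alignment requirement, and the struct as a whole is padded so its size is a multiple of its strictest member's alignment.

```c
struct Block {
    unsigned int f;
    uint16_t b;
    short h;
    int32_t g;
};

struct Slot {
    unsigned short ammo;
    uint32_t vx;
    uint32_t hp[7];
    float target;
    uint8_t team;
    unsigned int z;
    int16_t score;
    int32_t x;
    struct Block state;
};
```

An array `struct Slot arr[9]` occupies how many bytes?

Block: 0..4  f  (4B, 4-aligned); 4..6  b  (2B, 2-aligned); 6..8  h  (2B, 2-aligned); 8..12  g  (4B, 4-aligned); sizeof = 12, alignof = 4
0..2  ammo  (2B, 2-aligned)
2..4  -- padding (2B)
4..8  vx  (4B, 4-aligned)
8..36  hp  (28B, 4-aligned)
36..40  target  (4B, 4-aligned)
40..41  team  (1B, 1-aligned)
41..44  -- padding (3B)
44..48  z  (4B, 4-aligned)
48..50  score  (2B, 2-aligned)
50..52  -- padding (2B)
52..56  x  (4B, 4-aligned)
56..68  state  (12B, 4-aligned)
sizeof = 68, alignof = 4
array of 9: 9 × 68 = 612

612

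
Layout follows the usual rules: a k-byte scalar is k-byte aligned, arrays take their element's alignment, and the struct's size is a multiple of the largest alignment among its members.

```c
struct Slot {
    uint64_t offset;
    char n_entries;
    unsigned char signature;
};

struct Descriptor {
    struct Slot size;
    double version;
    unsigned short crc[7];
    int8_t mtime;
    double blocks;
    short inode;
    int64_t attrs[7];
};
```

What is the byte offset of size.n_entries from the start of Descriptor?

8

Slot: @0: offset [8B, align 8] → 8; @8: n_entries [1B, align 1] → 9; @9: signature [1B, align 1] → 10; +6 tail pad (align 8); size 16, align 8
@0: size [16B, align 8] → 16
within Slot: n_entries at 8
0 + 8 = 8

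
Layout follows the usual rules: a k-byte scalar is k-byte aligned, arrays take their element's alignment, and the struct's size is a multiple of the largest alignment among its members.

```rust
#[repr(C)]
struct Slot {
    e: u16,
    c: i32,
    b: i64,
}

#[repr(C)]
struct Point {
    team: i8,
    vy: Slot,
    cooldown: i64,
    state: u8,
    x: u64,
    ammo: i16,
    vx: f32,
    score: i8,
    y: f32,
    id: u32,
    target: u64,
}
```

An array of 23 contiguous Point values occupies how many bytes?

Slot: @0: e [2B, align 2] → 2; +2 pad (align 4); @4: c [4B, align 4] → 8; @8: b [8B, align 8] → 16; size 16, align 8
@0: team [1B, align 1] → 1
+7 pad (align 8)
@8: vy [16B, align 8] → 24
@24: cooldown [8B, align 8] → 32
@32: state [1B, align 1] → 33
+7 pad (align 8)
@40: x [8B, align 8] → 48
@48: ammo [2B, align 2] → 50
+2 pad (align 4)
@52: vx [4B, align 4] → 56
@56: score [1B, align 1] → 57
+3 pad (align 4)
@60: y [4B, align 4] → 64
@64: id [4B, align 4] → 68
+4 pad (align 8)
@72: target [8B, align 8] → 80
size 80, align 8
array of 23: 23 × 80 = 1840

1840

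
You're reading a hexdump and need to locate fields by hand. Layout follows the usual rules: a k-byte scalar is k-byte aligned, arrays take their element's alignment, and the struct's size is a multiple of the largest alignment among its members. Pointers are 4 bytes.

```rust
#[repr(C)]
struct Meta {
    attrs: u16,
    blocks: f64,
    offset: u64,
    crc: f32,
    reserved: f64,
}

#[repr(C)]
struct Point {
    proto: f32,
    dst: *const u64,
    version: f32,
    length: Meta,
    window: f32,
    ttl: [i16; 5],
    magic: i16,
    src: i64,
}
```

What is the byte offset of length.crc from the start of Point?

Meta: 0..2  attrs  (2B, 2-aligned); 2..8  -- padding (6B); 8..16  blocks  (8B, 8-aligned); 16..24  offset  (8B, 8-aligned); 24..28  crc  (4B, 4-aligned); 28..32  -- padding (4B); 32..40  reserved  (8B, 8-aligned); sizeof = 40, alignof = 8
0..4  proto  (4B, 4-aligned)
4..8  dst  (4B, 4-aligned)
8..12  version  (4B, 4-aligned)
12..16  -- padding (4B)
16..56  length  (40B, 8-aligned)
within Meta: crc at 24
16 + 24 = 40

40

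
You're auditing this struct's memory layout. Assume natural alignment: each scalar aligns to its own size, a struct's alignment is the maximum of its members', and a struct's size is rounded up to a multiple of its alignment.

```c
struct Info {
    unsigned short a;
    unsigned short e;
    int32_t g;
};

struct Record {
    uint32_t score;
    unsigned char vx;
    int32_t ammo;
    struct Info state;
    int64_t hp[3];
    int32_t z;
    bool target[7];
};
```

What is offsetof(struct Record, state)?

12

Info: a at 0 (size 2, align 2) → ends 2; e at 2 (size 2, align 2) → ends 4; g at 4 (size 4, align 4) → ends 8; total 8 bytes, alignment 4
score at 0 (size 4, align 4) → ends 4
vx at 4 (size 1, align 1) → ends 5
pad 3 to align 4 for ammo
ammo at 8 (size 4, align 4) → ends 12
state at 12 (size 8, align 4) → ends 20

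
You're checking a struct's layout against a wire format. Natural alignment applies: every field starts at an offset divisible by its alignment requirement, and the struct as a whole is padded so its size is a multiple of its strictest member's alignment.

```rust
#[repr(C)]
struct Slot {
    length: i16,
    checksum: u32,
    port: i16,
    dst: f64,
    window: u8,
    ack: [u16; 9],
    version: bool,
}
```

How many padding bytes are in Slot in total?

length at 0 (size 2, align 2) → ends 2
pad 2 to align 4 for checksum
checksum at 4 (size 4, align 4) → ends 8
port at 8 (size 2, align 2) → ends 10
pad 6 to align 8 for dst
dst at 16 (size 8, align 8) → ends 24
window at 24 (size 1, align 1) → ends 25
pad 1 to align 2 for ack
ack at 26 (size 18, align 2) → ends 44
version at 44 (size 1, align 1) → ends 45
tail pad 3 to reach multiple of 8
total 48 bytes, alignment 8
data bytes 36, size 48 → padding 12

12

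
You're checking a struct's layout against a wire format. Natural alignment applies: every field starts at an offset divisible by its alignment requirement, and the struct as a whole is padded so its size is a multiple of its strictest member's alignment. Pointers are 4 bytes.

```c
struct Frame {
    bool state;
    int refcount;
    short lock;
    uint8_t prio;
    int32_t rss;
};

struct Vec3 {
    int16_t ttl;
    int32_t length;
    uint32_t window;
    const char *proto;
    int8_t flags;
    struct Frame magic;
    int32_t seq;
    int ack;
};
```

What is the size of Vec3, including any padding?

44 bytes

Frame: state at 0 (size 1, align 1) → ends 1; pad 3 to align 4 for refcount; refcount at 4 (size 4, align 4) → ends 8; lock at 8 (size 2, align 2) → ends 10; prio at 10 (size 1, align 1) → ends 11; pad 1 to align 4 for rss; rss at 12 (size 4, align 4) → ends 16; total 16 bytes, alignment 4
ttl at 0 (size 2, align 2) → ends 2
pad 2 to align 4 for length
length at 4 (size 4, align 4) → ends 8
window at 8 (size 4, align 4) → ends 12
proto at 12 (size 4, align 4) → ends 16
flags at 16 (size 1, align 1) → ends 17
pad 3 to align 4 for magic
magic at 20 (size 16, align 4) → ends 36
seq at 36 (size 4, align 4) → ends 40
ack at 40 (size 4, align 4) → ends 44
total 44 bytes, alignment 4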